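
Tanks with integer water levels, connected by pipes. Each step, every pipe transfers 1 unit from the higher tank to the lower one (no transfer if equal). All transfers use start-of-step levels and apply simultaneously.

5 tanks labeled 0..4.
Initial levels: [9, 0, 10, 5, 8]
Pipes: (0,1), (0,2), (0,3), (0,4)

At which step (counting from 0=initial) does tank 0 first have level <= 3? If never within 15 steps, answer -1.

Answer: -1

Derivation:
Step 1: flows [0->1,2->0,0->3,0->4] -> levels [7 1 9 6 9]
Step 2: flows [0->1,2->0,0->3,4->0] -> levels [7 2 8 7 8]
Step 3: flows [0->1,2->0,0=3,4->0] -> levels [8 3 7 7 7]
Step 4: flows [0->1,0->2,0->3,0->4] -> levels [4 4 8 8 8]
Step 5: flows [0=1,2->0,3->0,4->0] -> levels [7 4 7 7 7]
Step 6: flows [0->1,0=2,0=3,0=4] -> levels [6 5 7 7 7]
Step 7: flows [0->1,2->0,3->0,4->0] -> levels [8 6 6 6 6]
Step 8: flows [0->1,0->2,0->3,0->4] -> levels [4 7 7 7 7]
Step 9: flows [1->0,2->0,3->0,4->0] -> levels [8 6 6 6 6]
  -> period-2 cycle (repeats step 7); tank 0 never drops to <=3
Tank 0 never reaches <=3 within 15 steps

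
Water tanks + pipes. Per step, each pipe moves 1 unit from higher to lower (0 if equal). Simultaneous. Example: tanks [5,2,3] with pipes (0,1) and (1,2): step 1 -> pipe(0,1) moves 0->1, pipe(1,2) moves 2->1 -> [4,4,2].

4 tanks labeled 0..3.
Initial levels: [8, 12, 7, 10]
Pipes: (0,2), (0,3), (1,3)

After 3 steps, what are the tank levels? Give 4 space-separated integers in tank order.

Step 1: flows [0->2,3->0,1->3] -> levels [8 11 8 10]
Step 2: flows [0=2,3->0,1->3] -> levels [9 10 8 10]
Step 3: flows [0->2,3->0,1=3] -> levels [9 10 9 9]

Answer: 9 10 9 9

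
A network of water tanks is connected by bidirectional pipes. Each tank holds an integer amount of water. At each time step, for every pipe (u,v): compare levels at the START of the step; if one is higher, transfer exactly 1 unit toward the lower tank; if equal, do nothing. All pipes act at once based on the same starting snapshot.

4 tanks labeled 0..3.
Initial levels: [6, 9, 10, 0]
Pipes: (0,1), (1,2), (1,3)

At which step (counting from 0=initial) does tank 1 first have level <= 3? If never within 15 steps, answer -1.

Step 1: flows [1->0,2->1,1->3] -> levels [7 8 9 1]
Step 2: flows [1->0,2->1,1->3] -> levels [8 7 8 2]
Step 3: flows [0->1,2->1,1->3] -> levels [7 8 7 3]
Step 4: flows [1->0,1->2,1->3] -> levels [8 5 8 4]
Step 5: flows [0->1,2->1,1->3] -> levels [7 6 7 5]
Step 6: flows [0->1,2->1,1->3] -> levels [6 7 6 6]
Step 7: flows [1->0,1->2,1->3] -> levels [7 4 7 7]
Step 8: flows [0->1,2->1,3->1] -> levels [6 7 6 6]
  -> period-2 cycle (repeats step 6); tank 1 never drops to <=3
Tank 1 never reaches <=3 within 15 steps

Answer: -1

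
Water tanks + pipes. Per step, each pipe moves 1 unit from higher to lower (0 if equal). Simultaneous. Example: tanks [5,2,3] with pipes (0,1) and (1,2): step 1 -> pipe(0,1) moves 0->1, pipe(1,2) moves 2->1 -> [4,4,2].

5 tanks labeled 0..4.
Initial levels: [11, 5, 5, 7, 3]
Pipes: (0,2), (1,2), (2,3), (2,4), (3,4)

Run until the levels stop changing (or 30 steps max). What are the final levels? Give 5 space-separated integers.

Step 1: flows [0->2,1=2,3->2,2->4,3->4] -> levels [10 5 6 5 5]
Step 2: flows [0->2,2->1,2->3,2->4,3=4] -> levels [9 6 4 6 6]
Step 3: flows [0->2,1->2,3->2,4->2,3=4] -> levels [8 5 8 5 5]
Step 4: flows [0=2,2->1,2->3,2->4,3=4] -> levels [8 6 5 6 6]
Step 5: flows [0->2,1->2,3->2,4->2,3=4] -> levels [7 5 9 5 5]
Step 6: flows [2->0,2->1,2->3,2->4,3=4] -> levels [8 6 5 6 6]
  -> period-2 cycle: step 6 state = step 4 state; never stabilizes
  -> state at step 30: (30-4) mod 2 = 0, same as step 4 -> [8 6 5 6 6]

Answer: 8 6 5 6 6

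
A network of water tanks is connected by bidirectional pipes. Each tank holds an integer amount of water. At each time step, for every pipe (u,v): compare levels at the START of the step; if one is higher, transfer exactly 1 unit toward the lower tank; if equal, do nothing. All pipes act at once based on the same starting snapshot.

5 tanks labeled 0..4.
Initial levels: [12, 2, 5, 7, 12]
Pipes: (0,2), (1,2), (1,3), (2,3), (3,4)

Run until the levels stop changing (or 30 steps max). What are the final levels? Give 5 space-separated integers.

Answer: 8 8 7 7 8

Derivation:
Step 1: flows [0->2,2->1,3->1,3->2,4->3] -> levels [11 4 6 6 11]
Step 2: flows [0->2,2->1,3->1,2=3,4->3] -> levels [10 6 6 6 10]
Step 3: flows [0->2,1=2,1=3,2=3,4->3] -> levels [9 6 7 7 9]
Step 4: flows [0->2,2->1,3->1,2=3,4->3] -> levels [8 8 7 7 8]
Step 5: flows [0->2,1->2,1->3,2=3,4->3] -> levels [7 6 9 9 7]
Step 6: flows [2->0,2->1,3->1,2=3,3->4] -> levels [8 8 7 7 8]
  -> period-2 cycle: step 6 state = step 4 state; never stabilizes
  -> state at step 30: (30-4) mod 2 = 0, same as step 4 -> [8 8 7 7 8]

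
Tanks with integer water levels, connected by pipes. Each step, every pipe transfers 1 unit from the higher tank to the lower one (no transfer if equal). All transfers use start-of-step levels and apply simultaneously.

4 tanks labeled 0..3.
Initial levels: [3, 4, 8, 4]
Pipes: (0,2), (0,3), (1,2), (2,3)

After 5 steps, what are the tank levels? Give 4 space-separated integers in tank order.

Answer: 5 4 6 4

Derivation:
Step 1: flows [2->0,3->0,2->1,2->3] -> levels [5 5 5 4]
Step 2: flows [0=2,0->3,1=2,2->3] -> levels [4 5 4 6]
Step 3: flows [0=2,3->0,1->2,3->2] -> levels [5 4 6 4]
Step 4: flows [2->0,0->3,2->1,2->3] -> levels [5 5 3 6]
Step 5: flows [0->2,3->0,1->2,3->2] -> levels [5 4 6 4]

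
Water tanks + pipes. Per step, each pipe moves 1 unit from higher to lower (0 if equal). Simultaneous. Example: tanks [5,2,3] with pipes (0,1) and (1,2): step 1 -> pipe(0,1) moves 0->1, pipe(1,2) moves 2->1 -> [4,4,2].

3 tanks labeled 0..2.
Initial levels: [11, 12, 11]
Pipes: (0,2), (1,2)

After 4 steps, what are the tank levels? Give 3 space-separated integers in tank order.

Answer: 12 12 10

Derivation:
Step 1: flows [0=2,1->2] -> levels [11 11 12]
Step 2: flows [2->0,2->1] -> levels [12 12 10]
Step 3: flows [0->2,1->2] -> levels [11 11 12]
  -> period-2 cycle: step 3 state = step 1 state
  -> state at step 4: (4-1) mod 2 = 1, same as step 2 -> [12 12 10]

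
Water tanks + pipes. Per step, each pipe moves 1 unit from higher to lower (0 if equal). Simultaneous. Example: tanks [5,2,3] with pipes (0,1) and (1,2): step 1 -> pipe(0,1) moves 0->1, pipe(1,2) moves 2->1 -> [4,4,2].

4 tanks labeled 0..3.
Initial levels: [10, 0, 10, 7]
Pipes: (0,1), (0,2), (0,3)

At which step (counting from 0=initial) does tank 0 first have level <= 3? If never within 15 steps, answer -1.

Step 1: flows [0->1,0=2,0->3] -> levels [8 1 10 8]
Step 2: flows [0->1,2->0,0=3] -> levels [8 2 9 8]
Step 3: flows [0->1,2->0,0=3] -> levels [8 3 8 8]
Step 4: flows [0->1,0=2,0=3] -> levels [7 4 8 8]
Step 5: flows [0->1,2->0,3->0] -> levels [8 5 7 7]
Step 6: flows [0->1,0->2,0->3] -> levels [5 6 8 8]
Step 7: flows [1->0,2->0,3->0] -> levels [8 5 7 7]
  -> period-2 cycle (repeats step 5); tank 0 never drops to <=3
Tank 0 never reaches <=3 within 15 steps

Answer: -1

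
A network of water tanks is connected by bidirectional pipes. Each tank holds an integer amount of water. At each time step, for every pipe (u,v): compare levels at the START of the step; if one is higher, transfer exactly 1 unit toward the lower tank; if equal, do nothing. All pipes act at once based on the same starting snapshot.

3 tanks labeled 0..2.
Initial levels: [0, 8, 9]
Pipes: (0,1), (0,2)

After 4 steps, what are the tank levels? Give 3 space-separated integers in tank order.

Step 1: flows [1->0,2->0] -> levels [2 7 8]
Step 2: flows [1->0,2->0] -> levels [4 6 7]
Step 3: flows [1->0,2->0] -> levels [6 5 6]
Step 4: flows [0->1,0=2] -> levels [5 6 6]

Answer: 5 6 6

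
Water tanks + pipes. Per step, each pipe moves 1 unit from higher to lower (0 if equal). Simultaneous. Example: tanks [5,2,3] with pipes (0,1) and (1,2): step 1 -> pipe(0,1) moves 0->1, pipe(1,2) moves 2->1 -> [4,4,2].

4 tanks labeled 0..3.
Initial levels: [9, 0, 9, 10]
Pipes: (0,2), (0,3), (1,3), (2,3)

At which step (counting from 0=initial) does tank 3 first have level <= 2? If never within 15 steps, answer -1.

Step 1: flows [0=2,3->0,3->1,3->2] -> levels [10 1 10 7]
Step 2: flows [0=2,0->3,3->1,2->3] -> levels [9 2 9 8]
Step 3: flows [0=2,0->3,3->1,2->3] -> levels [8 3 8 9]
Step 4: flows [0=2,3->0,3->1,3->2] -> levels [9 4 9 6]
Step 5: flows [0=2,0->3,3->1,2->3] -> levels [8 5 8 7]
Step 6: flows [0=2,0->3,3->1,2->3] -> levels [7 6 7 8]
Step 7: flows [0=2,3->0,3->1,3->2] -> levels [8 7 8 5]
Step 8: flows [0=2,0->3,1->3,2->3] -> levels [7 6 7 8]
  -> period-2 cycle (repeats step 6); tank 3 never drops to <=2
Tank 3 never reaches <=2 within 15 steps

Answer: -1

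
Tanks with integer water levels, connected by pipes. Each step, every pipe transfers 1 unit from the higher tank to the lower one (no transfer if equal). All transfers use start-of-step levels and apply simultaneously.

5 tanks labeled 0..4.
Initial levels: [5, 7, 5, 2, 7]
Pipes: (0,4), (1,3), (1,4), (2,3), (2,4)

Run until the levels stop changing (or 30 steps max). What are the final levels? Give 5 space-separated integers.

Step 1: flows [4->0,1->3,1=4,2->3,4->2] -> levels [6 6 5 4 5]
Step 2: flows [0->4,1->3,1->4,2->3,2=4] -> levels [5 4 4 6 7]
Step 3: flows [4->0,3->1,4->1,3->2,4->2] -> levels [6 6 6 4 4]
Step 4: flows [0->4,1->3,1->4,2->3,2->4] -> levels [5 4 4 6 7]
  -> period-2 cycle: step 4 state = step 2 state; never stabilizes
  -> state at step 30: (30-2) mod 2 = 0, same as step 2 -> [5 4 4 6 7]

Answer: 5 4 4 6 7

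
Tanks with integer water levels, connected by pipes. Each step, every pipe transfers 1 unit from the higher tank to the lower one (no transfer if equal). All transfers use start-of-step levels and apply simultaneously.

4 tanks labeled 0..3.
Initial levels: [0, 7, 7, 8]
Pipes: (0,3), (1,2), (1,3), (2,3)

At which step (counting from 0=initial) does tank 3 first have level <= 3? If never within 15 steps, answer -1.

Step 1: flows [3->0,1=2,3->1,3->2] -> levels [1 8 8 5]
Step 2: flows [3->0,1=2,1->3,2->3] -> levels [2 7 7 6]
Step 3: flows [3->0,1=2,1->3,2->3] -> levels [3 6 6 7]
Step 4: flows [3->0,1=2,3->1,3->2] -> levels [4 7 7 4]
Step 5: flows [0=3,1=2,1->3,2->3] -> levels [4 6 6 6]
Step 6: flows [3->0,1=2,1=3,2=3] -> levels [5 6 6 5]
Step 7: flows [0=3,1=2,1->3,2->3] -> levels [5 5 5 7]
Step 8: flows [3->0,1=2,3->1,3->2] -> levels [6 6 6 4]
Step 9: flows [0->3,1=2,1->3,2->3] -> levels [5 5 5 7]
  -> period-2 cycle (repeats step 7); tank 3 never drops to <=3
Tank 3 never reaches <=3 within 15 steps

Answer: -1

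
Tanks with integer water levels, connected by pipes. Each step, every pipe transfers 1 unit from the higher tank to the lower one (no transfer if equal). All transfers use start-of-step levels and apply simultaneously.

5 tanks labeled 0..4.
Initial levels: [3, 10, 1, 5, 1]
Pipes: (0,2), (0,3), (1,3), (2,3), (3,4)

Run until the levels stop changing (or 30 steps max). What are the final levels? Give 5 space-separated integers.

Answer: 4 6 4 2 4

Derivation:
Step 1: flows [0->2,3->0,1->3,3->2,3->4] -> levels [3 9 3 3 2]
Step 2: flows [0=2,0=3,1->3,2=3,3->4] -> levels [3 8 3 3 3]
Step 3: flows [0=2,0=3,1->3,2=3,3=4] -> levels [3 7 3 4 3]
Step 4: flows [0=2,3->0,1->3,3->2,3->4] -> levels [4 6 4 2 4]
Step 5: flows [0=2,0->3,1->3,2->3,4->3] -> levels [3 5 3 6 3]
Step 6: flows [0=2,3->0,3->1,3->2,3->4] -> levels [4 6 4 2 4]
  -> period-2 cycle: step 6 state = step 4 state; never stabilizes
  -> state at step 30: (30-4) mod 2 = 0, same as step 4 -> [4 6 4 2 4]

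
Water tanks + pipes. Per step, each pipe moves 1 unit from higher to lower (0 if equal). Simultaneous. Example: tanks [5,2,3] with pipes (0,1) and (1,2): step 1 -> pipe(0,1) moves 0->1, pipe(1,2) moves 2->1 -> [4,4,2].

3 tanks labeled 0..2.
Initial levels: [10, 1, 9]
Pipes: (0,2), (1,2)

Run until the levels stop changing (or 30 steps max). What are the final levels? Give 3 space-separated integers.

Answer: 7 7 6

Derivation:
Step 1: flows [0->2,2->1] -> levels [9 2 9]
Step 2: flows [0=2,2->1] -> levels [9 3 8]
Step 3: flows [0->2,2->1] -> levels [8 4 8]
Step 4: flows [0=2,2->1] -> levels [8 5 7]
Step 5: flows [0->2,2->1] -> levels [7 6 7]
Step 6: flows [0=2,2->1] -> levels [7 7 6]
Step 7: flows [0->2,1->2] -> levels [6 6 8]
Step 8: flows [2->0,2->1] -> levels [7 7 6]
  -> period-2 cycle: step 8 state = step 6 state; never stabilizes
  -> state at step 30: (30-6) mod 2 = 0, same as step 6 -> [7 7 6]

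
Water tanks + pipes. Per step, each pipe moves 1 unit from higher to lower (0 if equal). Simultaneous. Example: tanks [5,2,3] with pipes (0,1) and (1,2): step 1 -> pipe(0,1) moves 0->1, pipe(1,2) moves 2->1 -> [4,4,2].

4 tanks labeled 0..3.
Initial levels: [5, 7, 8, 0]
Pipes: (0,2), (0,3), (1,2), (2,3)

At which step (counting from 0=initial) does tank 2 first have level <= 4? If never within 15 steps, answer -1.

Answer: 3

Derivation:
Step 1: flows [2->0,0->3,2->1,2->3] -> levels [5 8 5 2]
Step 2: flows [0=2,0->3,1->2,2->3] -> levels [4 7 5 4]
Step 3: flows [2->0,0=3,1->2,2->3] -> levels [5 6 4 5]
Tank 2 first reaches <=4 at step 3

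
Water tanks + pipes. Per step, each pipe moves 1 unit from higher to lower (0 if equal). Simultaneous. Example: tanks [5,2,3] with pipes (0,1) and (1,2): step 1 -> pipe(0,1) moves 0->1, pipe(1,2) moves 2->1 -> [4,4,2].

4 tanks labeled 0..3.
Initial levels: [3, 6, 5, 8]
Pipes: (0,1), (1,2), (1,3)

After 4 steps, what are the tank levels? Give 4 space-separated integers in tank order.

Step 1: flows [1->0,1->2,3->1] -> levels [4 5 6 7]
Step 2: flows [1->0,2->1,3->1] -> levels [5 6 5 6]
Step 3: flows [1->0,1->2,1=3] -> levels [6 4 6 6]
Step 4: flows [0->1,2->1,3->1] -> levels [5 7 5 5]

Answer: 5 7 5 5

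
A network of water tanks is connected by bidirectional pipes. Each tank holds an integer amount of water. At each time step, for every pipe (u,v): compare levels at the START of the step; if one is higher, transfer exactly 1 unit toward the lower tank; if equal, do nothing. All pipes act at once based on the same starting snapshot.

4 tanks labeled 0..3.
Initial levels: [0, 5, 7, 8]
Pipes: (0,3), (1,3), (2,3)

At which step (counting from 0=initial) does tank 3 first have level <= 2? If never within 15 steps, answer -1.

Answer: -1

Derivation:
Step 1: flows [3->0,3->1,3->2] -> levels [1 6 8 5]
Step 2: flows [3->0,1->3,2->3] -> levels [2 5 7 6]
Step 3: flows [3->0,3->1,2->3] -> levels [3 6 6 5]
Step 4: flows [3->0,1->3,2->3] -> levels [4 5 5 6]
Step 5: flows [3->0,3->1,3->2] -> levels [5 6 6 3]
Step 6: flows [0->3,1->3,2->3] -> levels [4 5 5 6]
  -> period-2 cycle (repeats step 4); tank 3 never drops to <=2
Tank 3 never reaches <=2 within 15 steps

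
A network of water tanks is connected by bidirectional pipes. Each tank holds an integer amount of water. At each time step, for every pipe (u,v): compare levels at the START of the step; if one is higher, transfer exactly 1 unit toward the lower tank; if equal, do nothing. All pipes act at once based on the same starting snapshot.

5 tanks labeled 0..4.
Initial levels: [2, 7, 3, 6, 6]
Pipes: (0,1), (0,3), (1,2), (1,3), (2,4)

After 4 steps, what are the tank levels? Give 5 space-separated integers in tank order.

Step 1: flows [1->0,3->0,1->2,1->3,4->2] -> levels [4 4 5 6 5]
Step 2: flows [0=1,3->0,2->1,3->1,2=4] -> levels [5 6 4 4 5]
Step 3: flows [1->0,0->3,1->2,1->3,4->2] -> levels [5 3 6 6 4]
Step 4: flows [0->1,3->0,2->1,3->1,2->4] -> levels [5 6 4 4 5]

Answer: 5 6 4 4 5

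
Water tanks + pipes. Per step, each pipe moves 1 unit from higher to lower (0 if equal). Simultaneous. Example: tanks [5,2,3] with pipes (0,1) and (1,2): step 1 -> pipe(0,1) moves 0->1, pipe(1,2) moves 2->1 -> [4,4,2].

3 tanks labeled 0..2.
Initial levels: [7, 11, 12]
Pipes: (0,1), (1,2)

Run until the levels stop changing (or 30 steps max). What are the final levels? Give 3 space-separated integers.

Answer: 10 10 10

Derivation:
Step 1: flows [1->0,2->1] -> levels [8 11 11]
Step 2: flows [1->0,1=2] -> levels [9 10 11]
Step 3: flows [1->0,2->1] -> levels [10 10 10]
Step 4: flows [0=1,1=2] -> levels [10 10 10]
  -> stable (no change)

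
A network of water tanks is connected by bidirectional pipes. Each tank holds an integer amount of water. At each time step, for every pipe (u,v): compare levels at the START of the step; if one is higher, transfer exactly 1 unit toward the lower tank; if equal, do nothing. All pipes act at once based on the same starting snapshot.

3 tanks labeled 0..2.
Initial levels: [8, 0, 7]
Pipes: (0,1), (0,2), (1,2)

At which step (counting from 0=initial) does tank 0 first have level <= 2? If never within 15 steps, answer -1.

Step 1: flows [0->1,0->2,2->1] -> levels [6 2 7]
Step 2: flows [0->1,2->0,2->1] -> levels [6 4 5]
Step 3: flows [0->1,0->2,2->1] -> levels [4 6 5]
Step 4: flows [1->0,2->0,1->2] -> levels [6 4 5]
  -> period-2 cycle (repeats step 2); tank 0 never drops to <=2
Tank 0 never reaches <=2 within 15 steps

Answer: -1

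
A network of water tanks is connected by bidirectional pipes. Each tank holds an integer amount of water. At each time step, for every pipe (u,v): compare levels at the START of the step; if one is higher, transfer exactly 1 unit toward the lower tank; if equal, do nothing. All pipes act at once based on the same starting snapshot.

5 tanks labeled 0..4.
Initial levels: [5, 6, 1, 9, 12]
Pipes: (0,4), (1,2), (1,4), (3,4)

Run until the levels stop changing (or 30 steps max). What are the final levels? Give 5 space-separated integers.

Step 1: flows [4->0,1->2,4->1,4->3] -> levels [6 6 2 10 9]
Step 2: flows [4->0,1->2,4->1,3->4] -> levels [7 6 3 9 8]
Step 3: flows [4->0,1->2,4->1,3->4] -> levels [8 6 4 8 7]
Step 4: flows [0->4,1->2,4->1,3->4] -> levels [7 6 5 7 8]
Step 5: flows [4->0,1->2,4->1,4->3] -> levels [8 6 6 8 5]
Step 6: flows [0->4,1=2,1->4,3->4] -> levels [7 5 6 7 8]
Step 7: flows [4->0,2->1,4->1,4->3] -> levels [8 7 5 8 5]
Step 8: flows [0->4,1->2,1->4,3->4] -> levels [7 5 6 7 8]
  -> period-2 cycle: step 8 state = step 6 state; never stabilizes
  -> state at step 30: (30-6) mod 2 = 0, same as step 6 -> [7 5 6 7 8]

Answer: 7 5 6 7 8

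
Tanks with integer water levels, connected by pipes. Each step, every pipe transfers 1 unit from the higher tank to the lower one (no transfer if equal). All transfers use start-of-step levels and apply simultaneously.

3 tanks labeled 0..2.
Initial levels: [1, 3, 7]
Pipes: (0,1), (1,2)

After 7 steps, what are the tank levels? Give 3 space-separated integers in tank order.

Answer: 3 5 3

Derivation:
Step 1: flows [1->0,2->1] -> levels [2 3 6]
Step 2: flows [1->0,2->1] -> levels [3 3 5]
Step 3: flows [0=1,2->1] -> levels [3 4 4]
Step 4: flows [1->0,1=2] -> levels [4 3 4]
Step 5: flows [0->1,2->1] -> levels [3 5 3]
Step 6: flows [1->0,1->2] -> levels [4 3 4]
  -> period-2 cycle: step 6 state = step 4 state
  -> state at step 7: (7-4) mod 2 = 1, same as step 5 -> [3 5 3]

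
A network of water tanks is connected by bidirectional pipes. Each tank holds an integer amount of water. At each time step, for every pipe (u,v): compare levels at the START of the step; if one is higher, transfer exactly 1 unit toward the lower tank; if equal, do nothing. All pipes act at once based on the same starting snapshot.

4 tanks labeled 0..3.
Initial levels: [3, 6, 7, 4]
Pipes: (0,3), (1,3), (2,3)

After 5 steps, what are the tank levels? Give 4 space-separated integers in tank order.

Step 1: flows [3->0,1->3,2->3] -> levels [4 5 6 5]
Step 2: flows [3->0,1=3,2->3] -> levels [5 5 5 5]
Step 3: flows [0=3,1=3,2=3] -> levels [5 5 5 5]
  -> stable; steps 4..5 unchanged -> [5 5 5 5]

Answer: 5 5 5 5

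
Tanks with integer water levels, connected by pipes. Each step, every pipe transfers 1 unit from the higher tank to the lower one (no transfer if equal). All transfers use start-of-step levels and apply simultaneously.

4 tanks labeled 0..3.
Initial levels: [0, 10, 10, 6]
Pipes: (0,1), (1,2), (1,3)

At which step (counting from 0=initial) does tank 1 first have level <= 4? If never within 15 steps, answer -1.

Answer: -1

Derivation:
Step 1: flows [1->0,1=2,1->3] -> levels [1 8 10 7]
Step 2: flows [1->0,2->1,1->3] -> levels [2 7 9 8]
Step 3: flows [1->0,2->1,3->1] -> levels [3 8 8 7]
Step 4: flows [1->0,1=2,1->3] -> levels [4 6 8 8]
Step 5: flows [1->0,2->1,3->1] -> levels [5 7 7 7]
Step 6: flows [1->0,1=2,1=3] -> levels [6 6 7 7]
Step 7: flows [0=1,2->1,3->1] -> levels [6 8 6 6]
Step 8: flows [1->0,1->2,1->3] -> levels [7 5 7 7]
Step 9: flows [0->1,2->1,3->1] -> levels [6 8 6 6]
  -> period-2 cycle (repeats step 7); tank 1 never drops to <=4
Tank 1 never reaches <=4 within 15 steps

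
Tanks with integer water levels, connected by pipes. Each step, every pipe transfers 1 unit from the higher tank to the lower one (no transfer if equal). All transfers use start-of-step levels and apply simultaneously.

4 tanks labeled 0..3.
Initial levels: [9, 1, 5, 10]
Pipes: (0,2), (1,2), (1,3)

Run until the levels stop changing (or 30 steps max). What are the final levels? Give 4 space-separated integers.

Step 1: flows [0->2,2->1,3->1] -> levels [8 3 5 9]
Step 2: flows [0->2,2->1,3->1] -> levels [7 5 5 8]
Step 3: flows [0->2,1=2,3->1] -> levels [6 6 6 7]
Step 4: flows [0=2,1=2,3->1] -> levels [6 7 6 6]
Step 5: flows [0=2,1->2,1->3] -> levels [6 5 7 7]
Step 6: flows [2->0,2->1,3->1] -> levels [7 7 5 6]
Step 7: flows [0->2,1->2,1->3] -> levels [6 5 7 7]
  -> period-2 cycle: step 7 state = step 5 state; never stabilizes
  -> state at step 30: (30-5) mod 2 = 1, same as step 6 -> [7 7 5 6]

Answer: 7 7 5 6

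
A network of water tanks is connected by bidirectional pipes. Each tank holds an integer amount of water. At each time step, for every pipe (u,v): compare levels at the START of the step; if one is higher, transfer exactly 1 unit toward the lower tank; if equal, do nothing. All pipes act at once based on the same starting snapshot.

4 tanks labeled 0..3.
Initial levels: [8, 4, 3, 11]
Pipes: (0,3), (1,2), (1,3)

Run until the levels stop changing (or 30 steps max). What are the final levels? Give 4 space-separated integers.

Step 1: flows [3->0,1->2,3->1] -> levels [9 4 4 9]
Step 2: flows [0=3,1=2,3->1] -> levels [9 5 4 8]
Step 3: flows [0->3,1->2,3->1] -> levels [8 5 5 8]
Step 4: flows [0=3,1=2,3->1] -> levels [8 6 5 7]
Step 5: flows [0->3,1->2,3->1] -> levels [7 6 6 7]
Step 6: flows [0=3,1=2,3->1] -> levels [7 7 6 6]
Step 7: flows [0->3,1->2,1->3] -> levels [6 5 7 8]
Step 8: flows [3->0,2->1,3->1] -> levels [7 7 6 6]
  -> period-2 cycle: step 8 state = step 6 state; never stabilizes
  -> state at step 30: (30-6) mod 2 = 0, same as step 6 -> [7 7 6 6]

Answer: 7 7 6 6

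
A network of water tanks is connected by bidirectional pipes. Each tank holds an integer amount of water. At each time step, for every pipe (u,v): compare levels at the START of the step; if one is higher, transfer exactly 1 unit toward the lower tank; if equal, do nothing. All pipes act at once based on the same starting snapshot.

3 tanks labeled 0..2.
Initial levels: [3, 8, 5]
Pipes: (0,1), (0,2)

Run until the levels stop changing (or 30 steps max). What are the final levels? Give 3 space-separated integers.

Answer: 4 6 6

Derivation:
Step 1: flows [1->0,2->0] -> levels [5 7 4]
Step 2: flows [1->0,0->2] -> levels [5 6 5]
Step 3: flows [1->0,0=2] -> levels [6 5 5]
Step 4: flows [0->1,0->2] -> levels [4 6 6]
Step 5: flows [1->0,2->0] -> levels [6 5 5]
  -> period-2 cycle: step 5 state = step 3 state; never stabilizes
  -> state at step 30: (30-3) mod 2 = 1, same as step 4 -> [4 6 6]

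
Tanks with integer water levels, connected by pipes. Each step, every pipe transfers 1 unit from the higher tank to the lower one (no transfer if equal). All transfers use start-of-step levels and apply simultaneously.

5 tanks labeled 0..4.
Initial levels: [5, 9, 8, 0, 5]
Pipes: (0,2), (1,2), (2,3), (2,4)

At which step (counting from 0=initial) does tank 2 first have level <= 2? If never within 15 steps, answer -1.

Answer: -1

Derivation:
Step 1: flows [2->0,1->2,2->3,2->4] -> levels [6 8 6 1 6]
Step 2: flows [0=2,1->2,2->3,2=4] -> levels [6 7 6 2 6]
Step 3: flows [0=2,1->2,2->3,2=4] -> levels [6 6 6 3 6]
Step 4: flows [0=2,1=2,2->3,2=4] -> levels [6 6 5 4 6]
Step 5: flows [0->2,1->2,2->3,4->2] -> levels [5 5 7 5 5]
Step 6: flows [2->0,2->1,2->3,2->4] -> levels [6 6 3 6 6]
Step 7: flows [0->2,1->2,3->2,4->2] -> levels [5 5 7 5 5]
  -> period-2 cycle (repeats step 5); tank 2 never drops to <=2
Tank 2 never reaches <=2 within 15 steps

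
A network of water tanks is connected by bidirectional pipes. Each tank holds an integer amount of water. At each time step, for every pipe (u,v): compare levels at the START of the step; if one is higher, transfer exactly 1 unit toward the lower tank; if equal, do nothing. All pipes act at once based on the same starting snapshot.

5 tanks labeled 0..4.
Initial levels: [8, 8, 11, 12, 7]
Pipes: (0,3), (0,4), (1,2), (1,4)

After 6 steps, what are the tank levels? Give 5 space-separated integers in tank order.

Step 1: flows [3->0,0->4,2->1,1->4] -> levels [8 8 10 11 9]
Step 2: flows [3->0,4->0,2->1,4->1] -> levels [10 10 9 10 7]
Step 3: flows [0=3,0->4,1->2,1->4] -> levels [9 8 10 10 9]
Step 4: flows [3->0,0=4,2->1,4->1] -> levels [10 10 9 9 8]
Step 5: flows [0->3,0->4,1->2,1->4] -> levels [8 8 10 10 10]
Step 6: flows [3->0,4->0,2->1,4->1] -> levels [10 10 9 9 8]

Answer: 10 10 9 9 8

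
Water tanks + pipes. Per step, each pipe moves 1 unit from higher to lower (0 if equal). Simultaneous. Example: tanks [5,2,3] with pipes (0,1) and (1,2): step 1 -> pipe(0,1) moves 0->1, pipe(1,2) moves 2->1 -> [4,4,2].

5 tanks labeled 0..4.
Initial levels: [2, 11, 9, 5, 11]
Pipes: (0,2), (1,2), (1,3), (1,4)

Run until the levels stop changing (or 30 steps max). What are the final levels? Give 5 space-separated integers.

Step 1: flows [2->0,1->2,1->3,1=4] -> levels [3 9 9 6 11]
Step 2: flows [2->0,1=2,1->3,4->1] -> levels [4 9 8 7 10]
Step 3: flows [2->0,1->2,1->3,4->1] -> levels [5 8 8 8 9]
Step 4: flows [2->0,1=2,1=3,4->1] -> levels [6 9 7 8 8]
Step 5: flows [2->0,1->2,1->3,1->4] -> levels [7 6 7 9 9]
Step 6: flows [0=2,2->1,3->1,4->1] -> levels [7 9 6 8 8]
Step 7: flows [0->2,1->2,1->3,1->4] -> levels [6 6 8 9 9]
Step 8: flows [2->0,2->1,3->1,4->1] -> levels [7 9 6 8 8]
  -> period-2 cycle: step 8 state = step 6 state; never stabilizes
  -> state at step 30: (30-6) mod 2 = 0, same as step 6 -> [7 9 6 8 8]

Answer: 7 9 6 8 8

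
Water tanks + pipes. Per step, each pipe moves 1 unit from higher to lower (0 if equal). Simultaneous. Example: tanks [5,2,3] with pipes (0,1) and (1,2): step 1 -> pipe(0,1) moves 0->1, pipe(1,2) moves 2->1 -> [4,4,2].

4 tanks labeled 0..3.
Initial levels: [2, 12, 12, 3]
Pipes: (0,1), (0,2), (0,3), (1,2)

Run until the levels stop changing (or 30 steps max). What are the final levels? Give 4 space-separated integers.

Step 1: flows [1->0,2->0,3->0,1=2] -> levels [5 11 11 2]
Step 2: flows [1->0,2->0,0->3,1=2] -> levels [6 10 10 3]
Step 3: flows [1->0,2->0,0->3,1=2] -> levels [7 9 9 4]
Step 4: flows [1->0,2->0,0->3,1=2] -> levels [8 8 8 5]
Step 5: flows [0=1,0=2,0->3,1=2] -> levels [7 8 8 6]
Step 6: flows [1->0,2->0,0->3,1=2] -> levels [8 7 7 7]
Step 7: flows [0->1,0->2,0->3,1=2] -> levels [5 8 8 8]
Step 8: flows [1->0,2->0,3->0,1=2] -> levels [8 7 7 7]
  -> period-2 cycle: step 8 state = step 6 state; never stabilizes
  -> state at step 30: (30-6) mod 2 = 0, same as step 6 -> [8 7 7 7]

Answer: 8 7 7 7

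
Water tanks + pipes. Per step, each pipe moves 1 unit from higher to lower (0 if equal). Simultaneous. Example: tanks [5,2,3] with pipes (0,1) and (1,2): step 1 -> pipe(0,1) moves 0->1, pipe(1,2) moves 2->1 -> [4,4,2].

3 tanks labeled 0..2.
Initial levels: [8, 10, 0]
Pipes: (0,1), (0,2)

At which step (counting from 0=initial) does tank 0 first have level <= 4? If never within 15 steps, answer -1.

Step 1: flows [1->0,0->2] -> levels [8 9 1]
Step 2: flows [1->0,0->2] -> levels [8 8 2]
Step 3: flows [0=1,0->2] -> levels [7 8 3]
Step 4: flows [1->0,0->2] -> levels [7 7 4]
Step 5: flows [0=1,0->2] -> levels [6 7 5]
Step 6: flows [1->0,0->2] -> levels [6 6 6]
Step 7: flows [0=1,0=2] -> levels [6 6 6]
  -> stable; tank 0 stays at 6 > 4
Tank 0 never reaches <=4 within 15 steps

Answer: -1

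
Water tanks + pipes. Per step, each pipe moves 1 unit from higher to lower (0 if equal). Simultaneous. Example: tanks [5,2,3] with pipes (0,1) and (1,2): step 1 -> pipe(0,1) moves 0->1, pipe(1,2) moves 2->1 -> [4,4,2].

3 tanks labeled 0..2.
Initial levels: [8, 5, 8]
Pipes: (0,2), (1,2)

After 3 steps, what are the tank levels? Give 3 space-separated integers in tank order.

Answer: 7 7 7

Derivation:
Step 1: flows [0=2,2->1] -> levels [8 6 7]
Step 2: flows [0->2,2->1] -> levels [7 7 7]
Step 3: flows [0=2,1=2] -> levels [7 7 7]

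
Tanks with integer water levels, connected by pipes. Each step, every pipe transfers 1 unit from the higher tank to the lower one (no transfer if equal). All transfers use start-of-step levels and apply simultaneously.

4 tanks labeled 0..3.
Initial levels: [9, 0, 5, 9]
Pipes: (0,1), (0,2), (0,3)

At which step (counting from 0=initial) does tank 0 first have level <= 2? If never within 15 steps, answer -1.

Answer: -1

Derivation:
Step 1: flows [0->1,0->2,0=3] -> levels [7 1 6 9]
Step 2: flows [0->1,0->2,3->0] -> levels [6 2 7 8]
Step 3: flows [0->1,2->0,3->0] -> levels [7 3 6 7]
Step 4: flows [0->1,0->2,0=3] -> levels [5 4 7 7]
Step 5: flows [0->1,2->0,3->0] -> levels [6 5 6 6]
Step 6: flows [0->1,0=2,0=3] -> levels [5 6 6 6]
Step 7: flows [1->0,2->0,3->0] -> levels [8 5 5 5]
Step 8: flows [0->1,0->2,0->3] -> levels [5 6 6 6]
  -> period-2 cycle (repeats step 6); tank 0 never drops to <=2
Tank 0 never reaches <=2 within 15 steps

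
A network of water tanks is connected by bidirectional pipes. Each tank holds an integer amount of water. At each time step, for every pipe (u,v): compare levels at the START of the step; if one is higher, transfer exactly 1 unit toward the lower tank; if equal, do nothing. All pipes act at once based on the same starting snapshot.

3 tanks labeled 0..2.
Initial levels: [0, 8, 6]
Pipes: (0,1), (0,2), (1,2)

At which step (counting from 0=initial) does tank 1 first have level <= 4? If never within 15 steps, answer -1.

Step 1: flows [1->0,2->0,1->2] -> levels [2 6 6]
Step 2: flows [1->0,2->0,1=2] -> levels [4 5 5]
Step 3: flows [1->0,2->0,1=2] -> levels [6 4 4]
Tank 1 first reaches <=4 at step 3

Answer: 3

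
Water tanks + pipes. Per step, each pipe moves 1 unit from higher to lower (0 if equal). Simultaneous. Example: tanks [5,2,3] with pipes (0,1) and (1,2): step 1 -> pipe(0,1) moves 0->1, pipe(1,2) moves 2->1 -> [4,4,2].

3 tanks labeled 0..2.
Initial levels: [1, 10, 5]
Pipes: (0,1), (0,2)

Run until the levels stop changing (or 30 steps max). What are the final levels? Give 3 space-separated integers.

Answer: 4 6 6

Derivation:
Step 1: flows [1->0,2->0] -> levels [3 9 4]
Step 2: flows [1->0,2->0] -> levels [5 8 3]
Step 3: flows [1->0,0->2] -> levels [5 7 4]
Step 4: flows [1->0,0->2] -> levels [5 6 5]
Step 5: flows [1->0,0=2] -> levels [6 5 5]
Step 6: flows [0->1,0->2] -> levels [4 6 6]
Step 7: flows [1->0,2->0] -> levels [6 5 5]
  -> period-2 cycle: step 7 state = step 5 state; never stabilizes
  -> state at step 30: (30-5) mod 2 = 1, same as step 6 -> [4 6 6]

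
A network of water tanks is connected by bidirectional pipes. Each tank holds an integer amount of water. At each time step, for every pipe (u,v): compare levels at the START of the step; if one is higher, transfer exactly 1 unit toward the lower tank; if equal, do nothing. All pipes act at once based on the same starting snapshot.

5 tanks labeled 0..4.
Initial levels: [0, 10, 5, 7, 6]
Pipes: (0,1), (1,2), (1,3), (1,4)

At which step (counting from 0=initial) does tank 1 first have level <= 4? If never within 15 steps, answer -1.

Answer: 3

Derivation:
Step 1: flows [1->0,1->2,1->3,1->4] -> levels [1 6 6 8 7]
Step 2: flows [1->0,1=2,3->1,4->1] -> levels [2 7 6 7 6]
Step 3: flows [1->0,1->2,1=3,1->4] -> levels [3 4 7 7 7]
Tank 1 first reaches <=4 at step 3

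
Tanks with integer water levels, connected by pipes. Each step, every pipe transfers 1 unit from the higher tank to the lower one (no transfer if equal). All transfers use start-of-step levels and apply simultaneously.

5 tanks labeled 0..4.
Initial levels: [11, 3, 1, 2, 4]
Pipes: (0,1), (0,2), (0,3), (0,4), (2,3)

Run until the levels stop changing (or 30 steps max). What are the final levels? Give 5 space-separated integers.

Step 1: flows [0->1,0->2,0->3,0->4,3->2] -> levels [7 4 3 2 5]
Step 2: flows [0->1,0->2,0->3,0->4,2->3] -> levels [3 5 3 4 6]
Step 3: flows [1->0,0=2,3->0,4->0,3->2] -> levels [6 4 4 2 5]
Step 4: flows [0->1,0->2,0->3,0->4,2->3] -> levels [2 5 4 4 6]
Step 5: flows [1->0,2->0,3->0,4->0,2=3] -> levels [6 4 3 3 5]
Step 6: flows [0->1,0->2,0->3,0->4,2=3] -> levels [2 5 4 4 6]
  -> period-2 cycle: step 6 state = step 4 state; never stabilizes
  -> state at step 30: (30-4) mod 2 = 0, same as step 4 -> [2 5 4 4 6]

Answer: 2 5 4 4 6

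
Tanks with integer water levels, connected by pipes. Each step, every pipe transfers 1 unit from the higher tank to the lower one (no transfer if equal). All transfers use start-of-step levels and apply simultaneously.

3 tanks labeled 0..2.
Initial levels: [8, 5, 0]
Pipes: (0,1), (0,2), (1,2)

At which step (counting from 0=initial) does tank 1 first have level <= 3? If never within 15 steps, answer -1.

Step 1: flows [0->1,0->2,1->2] -> levels [6 5 2]
Step 2: flows [0->1,0->2,1->2] -> levels [4 5 4]
Step 3: flows [1->0,0=2,1->2] -> levels [5 3 5]
Tank 1 first reaches <=3 at step 3

Answer: 3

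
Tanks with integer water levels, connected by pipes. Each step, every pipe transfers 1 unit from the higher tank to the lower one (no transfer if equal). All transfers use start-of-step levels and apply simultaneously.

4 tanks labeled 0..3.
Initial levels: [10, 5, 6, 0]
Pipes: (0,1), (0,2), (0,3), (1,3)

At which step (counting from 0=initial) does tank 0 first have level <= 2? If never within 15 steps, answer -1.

Answer: -1

Derivation:
Step 1: flows [0->1,0->2,0->3,1->3] -> levels [7 5 7 2]
Step 2: flows [0->1,0=2,0->3,1->3] -> levels [5 5 7 4]
Step 3: flows [0=1,2->0,0->3,1->3] -> levels [5 4 6 6]
Step 4: flows [0->1,2->0,3->0,3->1] -> levels [6 6 5 4]
Step 5: flows [0=1,0->2,0->3,1->3] -> levels [4 5 6 6]
Step 6: flows [1->0,2->0,3->0,3->1] -> levels [7 5 5 4]
Step 7: flows [0->1,0->2,0->3,1->3] -> levels [4 5 6 6]
  -> period-2 cycle (repeats step 5); tank 0 never drops to <=2
Tank 0 never reaches <=2 within 15 steps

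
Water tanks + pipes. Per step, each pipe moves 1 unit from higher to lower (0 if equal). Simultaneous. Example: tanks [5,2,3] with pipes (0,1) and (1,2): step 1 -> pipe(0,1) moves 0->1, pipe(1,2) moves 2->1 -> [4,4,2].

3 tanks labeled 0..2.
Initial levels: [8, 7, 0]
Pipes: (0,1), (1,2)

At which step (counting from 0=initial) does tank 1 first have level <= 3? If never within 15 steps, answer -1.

Step 1: flows [0->1,1->2] -> levels [7 7 1]
Step 2: flows [0=1,1->2] -> levels [7 6 2]
Step 3: flows [0->1,1->2] -> levels [6 6 3]
Step 4: flows [0=1,1->2] -> levels [6 5 4]
Step 5: flows [0->1,1->2] -> levels [5 5 5]
Step 6: flows [0=1,1=2] -> levels [5 5 5]
  -> stable; tank 1 stays at 5 > 3
Tank 1 never reaches <=3 within 15 steps

Answer: -1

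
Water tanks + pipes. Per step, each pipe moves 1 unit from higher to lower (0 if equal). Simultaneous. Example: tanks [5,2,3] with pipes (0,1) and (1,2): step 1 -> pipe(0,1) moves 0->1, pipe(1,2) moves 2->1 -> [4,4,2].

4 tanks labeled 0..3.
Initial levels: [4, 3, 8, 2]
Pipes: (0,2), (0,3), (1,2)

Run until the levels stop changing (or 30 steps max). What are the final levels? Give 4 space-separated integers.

Answer: 5 5 3 4

Derivation:
Step 1: flows [2->0,0->3,2->1] -> levels [4 4 6 3]
Step 2: flows [2->0,0->3,2->1] -> levels [4 5 4 4]
Step 3: flows [0=2,0=3,1->2] -> levels [4 4 5 4]
Step 4: flows [2->0,0=3,2->1] -> levels [5 5 3 4]
Step 5: flows [0->2,0->3,1->2] -> levels [3 4 5 5]
Step 6: flows [2->0,3->0,2->1] -> levels [5 5 3 4]
  -> period-2 cycle: step 6 state = step 4 state; never stabilizes
  -> state at step 30: (30-4) mod 2 = 0, same as step 4 -> [5 5 3 4]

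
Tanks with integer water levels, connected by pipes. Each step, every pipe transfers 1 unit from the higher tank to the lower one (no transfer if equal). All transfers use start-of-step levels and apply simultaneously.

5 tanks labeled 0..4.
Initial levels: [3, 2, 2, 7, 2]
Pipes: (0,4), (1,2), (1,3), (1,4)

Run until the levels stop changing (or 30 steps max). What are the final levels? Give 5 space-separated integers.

Answer: 3 5 3 3 2

Derivation:
Step 1: flows [0->4,1=2,3->1,1=4] -> levels [2 3 2 6 3]
Step 2: flows [4->0,1->2,3->1,1=4] -> levels [3 3 3 5 2]
Step 3: flows [0->4,1=2,3->1,1->4] -> levels [2 3 3 4 4]
Step 4: flows [4->0,1=2,3->1,4->1] -> levels [3 5 3 3 2]
Step 5: flows [0->4,1->2,1->3,1->4] -> levels [2 2 4 4 4]
Step 6: flows [4->0,2->1,3->1,4->1] -> levels [3 5 3 3 2]
  -> period-2 cycle: step 6 state = step 4 state; never stabilizes
  -> state at step 30: (30-4) mod 2 = 0, same as step 4 -> [3 5 3 3 2]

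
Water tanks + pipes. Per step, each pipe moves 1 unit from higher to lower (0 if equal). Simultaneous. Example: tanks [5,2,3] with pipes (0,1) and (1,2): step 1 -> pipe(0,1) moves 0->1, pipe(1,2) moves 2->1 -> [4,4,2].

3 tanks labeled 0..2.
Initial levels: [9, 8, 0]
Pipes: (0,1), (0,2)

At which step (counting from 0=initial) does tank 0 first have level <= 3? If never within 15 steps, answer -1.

Answer: -1

Derivation:
Step 1: flows [0->1,0->2] -> levels [7 9 1]
Step 2: flows [1->0,0->2] -> levels [7 8 2]
Step 3: flows [1->0,0->2] -> levels [7 7 3]
Step 4: flows [0=1,0->2] -> levels [6 7 4]
Step 5: flows [1->0,0->2] -> levels [6 6 5]
Step 6: flows [0=1,0->2] -> levels [5 6 6]
Step 7: flows [1->0,2->0] -> levels [7 5 5]
Step 8: flows [0->1,0->2] -> levels [5 6 6]
  -> period-2 cycle (repeats step 6); tank 0 never drops to <=3
Tank 0 never reaches <=3 within 15 steps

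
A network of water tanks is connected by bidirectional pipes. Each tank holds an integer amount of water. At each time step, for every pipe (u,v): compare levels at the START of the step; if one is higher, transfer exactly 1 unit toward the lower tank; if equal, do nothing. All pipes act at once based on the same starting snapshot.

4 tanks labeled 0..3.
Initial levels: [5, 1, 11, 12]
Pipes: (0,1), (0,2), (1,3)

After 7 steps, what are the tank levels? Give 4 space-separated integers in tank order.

Step 1: flows [0->1,2->0,3->1] -> levels [5 3 10 11]
Step 2: flows [0->1,2->0,3->1] -> levels [5 5 9 10]
Step 3: flows [0=1,2->0,3->1] -> levels [6 6 8 9]
Step 4: flows [0=1,2->0,3->1] -> levels [7 7 7 8]
Step 5: flows [0=1,0=2,3->1] -> levels [7 8 7 7]
Step 6: flows [1->0,0=2,1->3] -> levels [8 6 7 8]
Step 7: flows [0->1,0->2,3->1] -> levels [6 8 8 7]

Answer: 6 8 8 7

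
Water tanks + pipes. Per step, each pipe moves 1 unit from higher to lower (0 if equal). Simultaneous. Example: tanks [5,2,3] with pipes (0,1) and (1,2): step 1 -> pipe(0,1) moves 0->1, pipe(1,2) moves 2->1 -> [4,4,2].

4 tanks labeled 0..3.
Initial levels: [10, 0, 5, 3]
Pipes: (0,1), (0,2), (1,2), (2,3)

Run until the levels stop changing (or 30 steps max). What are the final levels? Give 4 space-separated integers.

Answer: 5 5 3 5

Derivation:
Step 1: flows [0->1,0->2,2->1,2->3] -> levels [8 2 4 4]
Step 2: flows [0->1,0->2,2->1,2=3] -> levels [6 4 4 4]
Step 3: flows [0->1,0->2,1=2,2=3] -> levels [4 5 5 4]
Step 4: flows [1->0,2->0,1=2,2->3] -> levels [6 4 3 5]
Step 5: flows [0->1,0->2,1->2,3->2] -> levels [4 4 6 4]
Step 6: flows [0=1,2->0,2->1,2->3] -> levels [5 5 3 5]
Step 7: flows [0=1,0->2,1->2,3->2] -> levels [4 4 6 4]
  -> period-2 cycle: step 7 state = step 5 state; never stabilizes
  -> state at step 30: (30-5) mod 2 = 1, same as step 6 -> [5 5 3 5]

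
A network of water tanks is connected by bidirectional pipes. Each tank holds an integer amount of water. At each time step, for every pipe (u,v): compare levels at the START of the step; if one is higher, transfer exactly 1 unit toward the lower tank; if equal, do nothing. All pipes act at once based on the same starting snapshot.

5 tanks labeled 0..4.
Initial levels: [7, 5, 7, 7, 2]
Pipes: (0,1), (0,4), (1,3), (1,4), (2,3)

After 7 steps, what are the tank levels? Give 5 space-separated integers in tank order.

Step 1: flows [0->1,0->4,3->1,1->4,2=3] -> levels [5 6 7 6 4]
Step 2: flows [1->0,0->4,1=3,1->4,2->3] -> levels [5 4 6 7 6]
Step 3: flows [0->1,4->0,3->1,4->1,3->2] -> levels [5 7 7 5 4]
Step 4: flows [1->0,0->4,1->3,1->4,2->3] -> levels [5 4 6 7 6]
  -> period-2 cycle: step 4 state = step 2 state
  -> state at step 7: (7-2) mod 2 = 1, same as step 3 -> [5 7 7 5 4]

Answer: 5 7 7 5 4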